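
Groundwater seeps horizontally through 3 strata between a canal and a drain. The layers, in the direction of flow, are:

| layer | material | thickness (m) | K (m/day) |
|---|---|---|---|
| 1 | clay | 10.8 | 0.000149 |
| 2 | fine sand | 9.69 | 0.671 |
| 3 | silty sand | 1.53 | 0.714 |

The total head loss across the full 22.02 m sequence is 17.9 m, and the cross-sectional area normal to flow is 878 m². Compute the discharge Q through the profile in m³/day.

0.217

Flow is perpendicular to layering, so the layers act in series and the equivalent K is the thickness-weighted harmonic mean.
Total thickness L = 10.8 + 9.69 + 1.53 = 22.02 m.
Σ(b_i/K_i) = 10.8/0.000149 + 9.69/0.671 + 1.53/0.714 = 72500 d.
K_eq = L / Σ(b_i/K_i) = 22.02 / 72500 = 0.0003037 m/day.
Q = K_eq · A · (Δh/L) = 0.0003037 × 878 × (17.9/22.02) = 0.2168 m³/day.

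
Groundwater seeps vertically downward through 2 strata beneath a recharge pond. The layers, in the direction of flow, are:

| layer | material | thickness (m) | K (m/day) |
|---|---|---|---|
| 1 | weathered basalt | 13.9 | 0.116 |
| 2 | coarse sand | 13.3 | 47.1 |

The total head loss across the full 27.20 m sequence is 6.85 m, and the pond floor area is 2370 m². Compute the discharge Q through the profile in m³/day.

Flow is perpendicular to layering, so the layers act in series and the equivalent K is the thickness-weighted harmonic mean.
Total thickness L = 13.9 + 13.3 = 27.20 m.
Σ(b_i/K_i) = 13.9/0.116 + 13.3/47.1 = 120.1 d.
K_eq = L / Σ(b_i/K_i) = 27.20 / 120.1 = 0.2265 m/day.
Q = K_eq · A · (Δh/L) = 0.2265 × 2370 × (6.85/27.20) = 135.2 m³/day.

135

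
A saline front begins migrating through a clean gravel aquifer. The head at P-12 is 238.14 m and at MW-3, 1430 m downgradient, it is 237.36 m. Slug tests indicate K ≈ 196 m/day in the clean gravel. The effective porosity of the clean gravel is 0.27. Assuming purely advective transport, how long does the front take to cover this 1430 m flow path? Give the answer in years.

Hydraulic gradient i = (238.14 − 237.36) / 1430 = 0.78 / 1430 = 0.0005455.
Darcy flux q = K · i = 196.0 × 0.0005455 = 0.1069 m/day.
Seepage velocity v = q / n_e = 0.1069 / 0.27 = 0.3960 m/day.
Travel time t = L / v = 1430 / 0.3960 = 3611 days = 9.888 years.

9.89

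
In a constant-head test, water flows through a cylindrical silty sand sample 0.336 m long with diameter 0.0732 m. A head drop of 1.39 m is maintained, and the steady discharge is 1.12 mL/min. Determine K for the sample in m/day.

Cross-sectional area A = π·(d/2)² = π × (0.0732/2)² = 0.004208 m².
Convert discharge: 1.12 mL/min = 1.867e-08 m³/s.
Darcy's law rearranged: K = Q·L / (A·Δh) = 1.867e-08 × 0.336 / (0.004208 × 1.39) = 1.072e-06 m/s = 0.09264 m/day.

0.0926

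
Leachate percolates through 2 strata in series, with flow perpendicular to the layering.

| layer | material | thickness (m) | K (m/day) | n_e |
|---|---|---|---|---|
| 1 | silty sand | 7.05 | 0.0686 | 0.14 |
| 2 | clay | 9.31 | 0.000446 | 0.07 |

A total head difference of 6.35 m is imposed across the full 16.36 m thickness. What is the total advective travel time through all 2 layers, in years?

With flow normal to the layers, continuity requires the same specific discharge q through every layer.
Σ(b_i/K_i) = 7.05/0.0686 + 9.31/0.000446 = 20977 d.
q = Δh / Σ(b_i/K_i) = 6.35 / 20977 = 0.0003027 m/day.
In each layer the seepage velocity is v_i = q/n_i, so the layer transit time is t_i = b_i·n_i / q:
  layer 1 (silty sand): t_1 = 7.05 × 0.14 / 0.0003027 = 3261 d
  layer 2 (clay): t_2 = 9.31 × 0.07 / 0.0003027 = 2153 d
Total t = Σ t_i = 5413 days = 14.82 years.

14.8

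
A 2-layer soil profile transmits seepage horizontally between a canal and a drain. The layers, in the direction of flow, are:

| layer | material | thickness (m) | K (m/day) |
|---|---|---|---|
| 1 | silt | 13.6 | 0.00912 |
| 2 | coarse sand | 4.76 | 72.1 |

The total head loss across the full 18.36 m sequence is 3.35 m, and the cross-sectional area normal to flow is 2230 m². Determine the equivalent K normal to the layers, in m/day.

Flow is perpendicular to layering, so the layers act in series and the equivalent K is the thickness-weighted harmonic mean.
Total thickness L = 13.6 + 4.76 = 18.36 m.
Σ(b_i/K_i) = 13.6/0.00912 + 4.76/72.1 = 1491 d.
K_eq = L / Σ(b_i/K_i) = 18.36 / 1491 = 0.01231 m/day.

0.0123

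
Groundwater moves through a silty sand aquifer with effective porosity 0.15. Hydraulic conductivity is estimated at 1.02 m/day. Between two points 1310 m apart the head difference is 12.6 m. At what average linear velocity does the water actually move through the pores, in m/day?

0.0654

Hydraulic gradient i = Δh / L = 12.6 / 1310 = 0.009618.
Darcy flux q = K · i = 1.020 × 0.009618 = 0.009811 m/day.
Seepage velocity v = q / n_e = 0.009811 / 0.15 = 0.06540 m/day.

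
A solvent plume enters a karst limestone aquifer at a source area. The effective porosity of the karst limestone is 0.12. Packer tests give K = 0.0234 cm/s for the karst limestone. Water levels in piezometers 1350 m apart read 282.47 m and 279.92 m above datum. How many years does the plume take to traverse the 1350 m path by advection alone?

Convert K: 0.0234 cm/s × 864 = 20.22 m/day.
Hydraulic gradient i = (282.47 − 279.92) / 1350 = 2.55 / 1350 = 0.001889.
Darcy flux q = K · i = 20.22 × 0.001889 = 0.03819 m/day.
Seepage velocity v = q / n_e = 0.03819 / 0.12 = 0.3182 m/day.
Travel time t = L / v = 1350 / 0.3182 = 4242 days = 11.61 years.

11.6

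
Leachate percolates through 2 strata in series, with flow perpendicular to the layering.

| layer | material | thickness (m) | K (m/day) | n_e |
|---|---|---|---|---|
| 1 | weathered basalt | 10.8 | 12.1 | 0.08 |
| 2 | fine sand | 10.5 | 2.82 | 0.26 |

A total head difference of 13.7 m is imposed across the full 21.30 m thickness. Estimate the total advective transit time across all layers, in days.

With flow normal to the layers, continuity requires the same specific discharge q through every layer.
Σ(b_i/K_i) = 10.8/12.1 + 10.5/2.82 = 4.616 d.
q = Δh / Σ(b_i/K_i) = 13.7 / 4.616 = 2.968 m/day.
In each layer the seepage velocity is v_i = q/n_i, so the layer transit time is t_i = b_i·n_i / q:
  layer 1 (weathered basalt): t_1 = 10.8 × 0.08 / 2.968 = 0.2911 d
  layer 2 (fine sand): t_2 = 10.5 × 0.26 / 2.968 = 0.9198 d
Total t = Σ t_i = 1.211 days.

1.21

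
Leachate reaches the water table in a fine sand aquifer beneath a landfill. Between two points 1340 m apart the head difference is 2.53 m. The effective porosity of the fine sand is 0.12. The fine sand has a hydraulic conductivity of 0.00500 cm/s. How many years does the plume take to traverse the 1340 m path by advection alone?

54.0

Convert K: 0.00500 cm/s × 864 = 4.320 m/day.
Hydraulic gradient i = Δh / L = 2.53 / 1340 = 0.001888.
Darcy flux q = K · i = 4.320 × 0.001888 = 0.008156 m/day.
Seepage velocity v = q / n_e = 0.008156 / 0.12 = 0.06797 m/day.
Travel time t = L / v = 1340 / 0.06797 = 19715 days = 53.98 years.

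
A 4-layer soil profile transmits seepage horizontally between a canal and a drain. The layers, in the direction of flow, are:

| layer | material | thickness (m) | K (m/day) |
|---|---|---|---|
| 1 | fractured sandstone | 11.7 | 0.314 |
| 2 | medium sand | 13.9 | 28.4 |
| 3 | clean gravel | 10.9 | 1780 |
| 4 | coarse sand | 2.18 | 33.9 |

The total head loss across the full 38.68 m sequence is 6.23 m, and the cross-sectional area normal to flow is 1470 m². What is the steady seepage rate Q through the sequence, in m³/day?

242

Flow is perpendicular to layering, so the layers act in series and the equivalent K is the thickness-weighted harmonic mean.
Total thickness L = 11.7 + 13.9 + 10.9 + 2.18 = 38.68 m.
Σ(b_i/K_i) = 11.7/0.314 + 13.9/28.4 + 10.9/1780 + 2.18/33.9 = 37.82 d.
K_eq = L / Σ(b_i/K_i) = 38.68 / 37.82 = 1.023 m/day.
Q = K_eq · A · (Δh/L) = 1.023 × 1470 × (6.23/38.68) = 242.1 m³/day.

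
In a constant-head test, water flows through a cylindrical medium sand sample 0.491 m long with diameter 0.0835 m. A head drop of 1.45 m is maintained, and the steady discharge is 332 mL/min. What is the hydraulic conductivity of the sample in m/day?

29.6

Cross-sectional area A = π·(d/2)² = π × (0.0835/2)² = 0.005476 m².
Convert discharge: 332 mL/min = 5.533e-06 m³/s.
Darcy's law rearranged: K = Q·L / (A·Δh) = 5.533e-06 × 0.491 / (0.005476 × 1.45) = 0.0003422 m/s = 29.56 m/day.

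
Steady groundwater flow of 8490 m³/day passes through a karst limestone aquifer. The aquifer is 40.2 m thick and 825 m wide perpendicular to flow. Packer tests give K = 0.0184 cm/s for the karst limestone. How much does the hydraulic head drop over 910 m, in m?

Convert K: 0.0184 cm/s × 864 = 15.90 m/day.
Cross-sectional area A = 825 × 40.2 = 33165 m².
From Q = K·A·i, i = Q / (K·A) = 8490 / (15.90 × 33165) = 0.01610.
Head loss Δh = i · L = 0.01610 × 910 = 14.65 m.

14.7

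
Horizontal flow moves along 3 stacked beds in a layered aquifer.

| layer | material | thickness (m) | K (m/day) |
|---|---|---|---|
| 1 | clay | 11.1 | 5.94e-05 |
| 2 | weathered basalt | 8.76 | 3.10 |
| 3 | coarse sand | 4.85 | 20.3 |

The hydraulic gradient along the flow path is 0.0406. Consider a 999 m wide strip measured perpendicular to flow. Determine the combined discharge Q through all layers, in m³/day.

Flow is parallel to layering, so each bed carries its own Darcy discharge and the transmissivities add.
Σ(K_i·b_i) = 5.94e-05×11.1 + 3.10×8.76 + 20.3×4.85 = 125.6 m²/day.
Hydraulic gradient i = 0.0406.
Q = Σ(K_i·b_i) · W · i = 125.6 × 999 × 0.04060 = 5095 m³/day.

5090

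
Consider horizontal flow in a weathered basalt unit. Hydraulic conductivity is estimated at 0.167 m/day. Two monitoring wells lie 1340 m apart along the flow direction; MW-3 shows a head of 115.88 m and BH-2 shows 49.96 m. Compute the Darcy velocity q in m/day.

Hydraulic gradient i = (115.88 − 49.96) / 1340 = 65.92 / 1340 = 0.04919.
Specific discharge q = K · i = 0.1670 × 0.04919 = 0.008215 m/day.

0.00822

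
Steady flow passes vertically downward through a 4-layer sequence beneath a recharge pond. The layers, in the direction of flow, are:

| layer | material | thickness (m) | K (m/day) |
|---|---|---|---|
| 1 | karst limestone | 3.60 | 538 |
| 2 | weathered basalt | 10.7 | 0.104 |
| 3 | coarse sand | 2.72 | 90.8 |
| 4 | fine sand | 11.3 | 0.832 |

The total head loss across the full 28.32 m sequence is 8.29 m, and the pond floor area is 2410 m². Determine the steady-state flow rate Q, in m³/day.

Flow is perpendicular to layering, so the layers act in series and the equivalent K is the thickness-weighted harmonic mean.
Total thickness L = 3.60 + 10.7 + 2.72 + 11.3 = 28.32 m.
Σ(b_i/K_i) = 3.60/538 + 10.7/0.104 + 2.72/90.8 + 11.3/0.832 = 116.5 d.
K_eq = L / Σ(b_i/K_i) = 28.32 / 116.5 = 0.2431 m/day.
Q = K_eq · A · (Δh/L) = 0.2431 × 2410 × (8.29/28.32) = 171.5 m³/day.

171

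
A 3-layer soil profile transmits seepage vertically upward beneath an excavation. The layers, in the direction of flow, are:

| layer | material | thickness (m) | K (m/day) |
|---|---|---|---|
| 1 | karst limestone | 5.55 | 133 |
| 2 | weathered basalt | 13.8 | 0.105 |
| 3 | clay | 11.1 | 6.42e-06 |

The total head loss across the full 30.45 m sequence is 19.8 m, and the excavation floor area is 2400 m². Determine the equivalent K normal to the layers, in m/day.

Flow is perpendicular to layering, so the layers act in series and the equivalent K is the thickness-weighted harmonic mean.
Total thickness L = 5.55 + 13.8 + 11.1 = 30.45 m.
Σ(b_i/K_i) = 5.55/133 + 13.8/0.105 + 11.1/6.42e-06 = 1.729e+06 d.
K_eq = L / Σ(b_i/K_i) = 30.45 / 1.729e+06 = 1.761e-05 m/day.

1.76e-05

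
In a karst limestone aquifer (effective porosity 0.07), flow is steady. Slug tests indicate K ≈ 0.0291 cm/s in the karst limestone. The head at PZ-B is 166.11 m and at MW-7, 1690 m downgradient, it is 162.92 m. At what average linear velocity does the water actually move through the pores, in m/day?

0.678

Convert K: 0.0291 cm/s × 864 = 25.14 m/day.
Hydraulic gradient i = (166.11 − 162.92) / 1690 = 3.19 / 1690 = 0.001888.
Darcy flux q = K · i = 25.14 × 0.001888 = 0.04746 m/day.
Seepage velocity v = q / n_e = 0.04746 / 0.07 = 0.6780 m/day.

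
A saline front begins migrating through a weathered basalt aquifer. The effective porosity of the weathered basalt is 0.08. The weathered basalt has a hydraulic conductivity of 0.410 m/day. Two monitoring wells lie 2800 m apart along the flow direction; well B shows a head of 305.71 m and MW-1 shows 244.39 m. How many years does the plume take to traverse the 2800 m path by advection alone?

68.3

Hydraulic gradient i = (305.71 − 244.39) / 2800 = 61.32 / 2800 = 0.02190.
Darcy flux q = K · i = 0.4100 × 0.02190 = 0.008979 m/day.
Seepage velocity v = q / n_e = 0.008979 / 0.08 = 0.1122 m/day.
Travel time t = L / v = 2800 / 0.1122 = 24947 days = 68.30 years.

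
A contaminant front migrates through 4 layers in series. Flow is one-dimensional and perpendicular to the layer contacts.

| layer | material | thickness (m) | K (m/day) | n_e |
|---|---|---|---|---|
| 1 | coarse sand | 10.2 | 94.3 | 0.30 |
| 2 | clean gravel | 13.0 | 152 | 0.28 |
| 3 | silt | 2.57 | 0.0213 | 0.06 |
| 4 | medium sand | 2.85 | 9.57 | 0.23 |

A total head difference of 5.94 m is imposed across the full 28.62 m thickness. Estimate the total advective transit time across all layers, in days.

With flow normal to the layers, continuity requires the same specific discharge q through every layer.
Σ(b_i/K_i) = 10.2/94.3 + 13.0/152 + 2.57/0.0213 + 2.85/9.57 = 121.1 d.
q = Δh / Σ(b_i/K_i) = 5.94 / 121.1 = 0.04903 m/day.
In each layer the seepage velocity is v_i = q/n_i, so the layer transit time is t_i = b_i·n_i / q:
  layer 1 (coarse sand): t_1 = 10.2 × 0.30 / 0.04903 = 62.41 d
  layer 2 (clean gravel): t_2 = 13.0 × 0.28 / 0.04903 = 74.24 d
  layer 3 (silt): t_3 = 2.57 × 0.06 / 0.04903 = 3.145 d
  layer 4 (medium sand): t_4 = 2.85 × 0.23 / 0.04903 = 13.37 d
Total t = Σ t_i = 153.2 days.

153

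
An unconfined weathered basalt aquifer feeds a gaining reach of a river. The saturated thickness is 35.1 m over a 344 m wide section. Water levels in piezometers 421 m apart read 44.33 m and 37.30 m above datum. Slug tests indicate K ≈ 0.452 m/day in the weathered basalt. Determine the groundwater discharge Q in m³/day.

Cross-sectional area A = 344 × 35.1 = 12074 m².
Hydraulic gradient i = (44.33 − 37.30) / 421 = 7.03 / 421 = 0.01670.
Darcy's law: Q = K · A · i = 0.4520 × 12074 × 0.01670 = 91.13 m³/day.

91.1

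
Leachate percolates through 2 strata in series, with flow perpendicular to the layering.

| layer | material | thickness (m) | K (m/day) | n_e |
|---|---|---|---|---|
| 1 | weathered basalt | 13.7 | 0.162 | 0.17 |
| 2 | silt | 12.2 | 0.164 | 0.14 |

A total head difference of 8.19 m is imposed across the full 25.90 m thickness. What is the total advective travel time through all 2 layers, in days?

78.4

With flow normal to the layers, continuity requires the same specific discharge q through every layer.
Σ(b_i/K_i) = 13.7/0.162 + 12.2/0.164 = 159.0 d.
q = Δh / Σ(b_i/K_i) = 8.19 / 159.0 = 0.05152 m/day.
In each layer the seepage velocity is v_i = q/n_i, so the layer transit time is t_i = b_i·n_i / q:
  layer 1 (weathered basalt): t_1 = 13.7 × 0.17 / 0.05152 = 45.20 d
  layer 2 (silt): t_2 = 12.2 × 0.14 / 0.05152 = 33.15 d
Total t = Σ t_i = 78.35 days.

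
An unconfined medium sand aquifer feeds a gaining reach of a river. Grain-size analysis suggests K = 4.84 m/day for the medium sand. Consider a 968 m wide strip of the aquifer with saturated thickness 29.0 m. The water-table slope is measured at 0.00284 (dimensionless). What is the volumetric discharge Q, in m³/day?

Cross-sectional area A = 968 × 29.0 = 28072 m².
Hydraulic gradient i = 0.00284.
Darcy's law: Q = K · A · i = 4.840 × 28072 × 0.002840 = 385.9 m³/day.

386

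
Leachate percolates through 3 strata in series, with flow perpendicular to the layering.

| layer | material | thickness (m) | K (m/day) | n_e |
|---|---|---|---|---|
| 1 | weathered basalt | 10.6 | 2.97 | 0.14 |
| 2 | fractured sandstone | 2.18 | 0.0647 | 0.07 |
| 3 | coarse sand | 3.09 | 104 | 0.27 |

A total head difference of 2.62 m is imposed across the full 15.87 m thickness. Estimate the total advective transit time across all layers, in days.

With flow normal to the layers, continuity requires the same specific discharge q through every layer.
Σ(b_i/K_i) = 10.6/2.97 + 2.18/0.0647 + 3.09/104 = 37.29 d.
q = Δh / Σ(b_i/K_i) = 2.62 / 37.29 = 0.07026 m/day.
In each layer the seepage velocity is v_i = q/n_i, so the layer transit time is t_i = b_i·n_i / q:
  layer 1 (weathered basalt): t_1 = 10.6 × 0.14 / 0.07026 = 21.12 d
  layer 2 (fractured sandstone): t_2 = 2.18 × 0.07 / 0.07026 = 2.172 d
  layer 3 (coarse sand): t_3 = 3.09 × 0.27 / 0.07026 = 11.88 d
Total t = Σ t_i = 35.17 days.

35.2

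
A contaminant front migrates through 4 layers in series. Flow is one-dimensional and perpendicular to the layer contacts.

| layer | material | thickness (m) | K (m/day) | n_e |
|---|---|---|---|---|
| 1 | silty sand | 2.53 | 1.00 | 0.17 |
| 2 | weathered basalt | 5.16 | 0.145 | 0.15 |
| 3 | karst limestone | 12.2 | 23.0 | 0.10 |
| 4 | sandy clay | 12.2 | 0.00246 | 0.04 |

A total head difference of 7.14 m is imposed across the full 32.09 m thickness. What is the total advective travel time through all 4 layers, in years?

With flow normal to the layers, continuity requires the same specific discharge q through every layer.
Σ(b_i/K_i) = 2.53/1.00 + 5.16/0.145 + 12.2/23.0 + 12.2/0.00246 = 4998 d.
q = Δh / Σ(b_i/K_i) = 7.14 / 4998 = 0.001429 m/day.
In each layer the seepage velocity is v_i = q/n_i, so the layer transit time is t_i = b_i·n_i / q:
  layer 1 (silty sand): t_1 = 2.53 × 0.17 / 0.001429 = 301.1 d
  layer 2 (weathered basalt): t_2 = 5.16 × 0.15 / 0.001429 = 541.8 d
  layer 3 (karst limestone): t_3 = 12.2 × 0.10 / 0.001429 = 854.0 d
  layer 4 (sandy clay): t_4 = 12.2 × 0.04 / 0.001429 = 341.6 d
Total t = Σ t_i = 2038 days = 5.581 years.

5.58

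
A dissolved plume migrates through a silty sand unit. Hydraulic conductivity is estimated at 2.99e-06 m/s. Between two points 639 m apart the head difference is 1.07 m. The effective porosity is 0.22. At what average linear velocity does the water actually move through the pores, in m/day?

Convert K: 2.99e-06 m/s × 86400 = 0.2583 m/day.
Hydraulic gradient i = Δh / L = 1.07 / 639 = 0.001674.
Darcy flux q = K · i = 0.2583 × 0.001674 = 0.0004326 m/day.
Seepage velocity v = q / n_e = 0.0004326 / 0.22 = 0.001966 m/day.

0.00197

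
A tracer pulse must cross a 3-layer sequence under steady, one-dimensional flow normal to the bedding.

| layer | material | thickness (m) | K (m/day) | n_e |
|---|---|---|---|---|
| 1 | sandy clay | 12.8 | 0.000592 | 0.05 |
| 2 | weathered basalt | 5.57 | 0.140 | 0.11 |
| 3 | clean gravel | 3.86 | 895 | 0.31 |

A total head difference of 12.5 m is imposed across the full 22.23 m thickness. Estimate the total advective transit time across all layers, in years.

With flow normal to the layers, continuity requires the same specific discharge q through every layer.
Σ(b_i/K_i) = 12.8/0.000592 + 5.57/0.140 + 3.86/895 = 21661 d.
q = Δh / Σ(b_i/K_i) = 12.5 / 21661 = 0.0005771 m/day.
In each layer the seepage velocity is v_i = q/n_i, so the layer transit time is t_i = b_i·n_i / q:
  layer 1 (sandy clay): t_1 = 12.8 × 0.05 / 0.0005771 = 1109 d
  layer 2 (weathered basalt): t_2 = 5.57 × 0.11 / 0.0005771 = 1062 d
  layer 3 (clean gravel): t_3 = 3.86 × 0.31 / 0.0005771 = 2074 d
Total t = Σ t_i = 4244 days = 11.62 years.

11.6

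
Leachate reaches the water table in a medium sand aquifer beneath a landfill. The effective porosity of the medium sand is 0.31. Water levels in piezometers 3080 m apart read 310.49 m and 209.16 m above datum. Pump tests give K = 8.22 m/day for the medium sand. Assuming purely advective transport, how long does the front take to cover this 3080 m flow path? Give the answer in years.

Hydraulic gradient i = (310.49 − 209.16) / 3080 = 101.33 / 3080 = 0.03290.
Darcy flux q = K · i = 8.220 × 0.03290 = 0.2704 m/day.
Seepage velocity v = q / n_e = 0.2704 / 0.31 = 0.8724 m/day.
Travel time t = L / v = 3080 / 0.8724 = 3531 days = 9.666 years.

9.67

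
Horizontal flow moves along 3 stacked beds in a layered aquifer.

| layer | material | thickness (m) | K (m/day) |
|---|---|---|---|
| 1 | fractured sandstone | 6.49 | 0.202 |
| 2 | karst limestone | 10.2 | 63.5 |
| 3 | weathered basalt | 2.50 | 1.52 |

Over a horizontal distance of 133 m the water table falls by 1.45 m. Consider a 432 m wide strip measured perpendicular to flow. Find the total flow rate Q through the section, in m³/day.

Flow is parallel to layering, so each bed carries its own Darcy discharge and the transmissivities add.
Σ(K_i·b_i) = 0.202×6.49 + 63.5×10.2 + 1.52×2.50 = 652.8 m²/day.
Hydraulic gradient i = Δh / L = 1.45 / 133 = 0.01090.
Q = Σ(K_i·b_i) · W · i = 652.8 × 432 × 0.01090 = 3075 m³/day.

3070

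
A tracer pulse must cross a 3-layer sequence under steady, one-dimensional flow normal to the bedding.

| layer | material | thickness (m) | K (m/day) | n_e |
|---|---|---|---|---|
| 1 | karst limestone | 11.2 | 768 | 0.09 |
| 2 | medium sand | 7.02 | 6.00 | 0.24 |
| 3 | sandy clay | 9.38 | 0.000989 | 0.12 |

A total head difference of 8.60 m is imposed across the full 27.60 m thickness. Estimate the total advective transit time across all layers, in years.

With flow normal to the layers, continuity requires the same specific discharge q through every layer.
Σ(b_i/K_i) = 11.2/768 + 7.02/6.00 + 9.38/0.000989 = 9486 d.
q = Δh / Σ(b_i/K_i) = 8.60 / 9486 = 0.0009066 m/day.
In each layer the seepage velocity is v_i = q/n_i, so the layer transit time is t_i = b_i·n_i / q:
  layer 1 (karst limestone): t_1 = 11.2 × 0.09 / 0.0009066 = 1112 d
  layer 2 (medium sand): t_2 = 7.02 × 0.24 / 0.0009066 = 1858 d
  layer 3 (sandy clay): t_3 = 9.38 × 0.12 / 0.0009066 = 1241 d
Total t = Σ t_i = 4212 days = 11.53 years.

11.5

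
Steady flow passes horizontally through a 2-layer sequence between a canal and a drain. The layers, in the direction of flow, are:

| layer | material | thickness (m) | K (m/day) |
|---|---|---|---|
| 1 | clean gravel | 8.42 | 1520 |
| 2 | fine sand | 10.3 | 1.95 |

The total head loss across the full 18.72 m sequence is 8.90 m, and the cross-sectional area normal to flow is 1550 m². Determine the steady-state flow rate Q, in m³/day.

2610

Flow is perpendicular to layering, so the layers act in series and the equivalent K is the thickness-weighted harmonic mean.
Total thickness L = 8.42 + 10.3 = 18.72 m.
Σ(b_i/K_i) = 8.42/1520 + 10.3/1.95 = 5.288 d.
K_eq = L / Σ(b_i/K_i) = 18.72 / 5.288 = 3.540 m/day.
Q = K_eq · A · (Δh/L) = 3.540 × 1550 × (8.90/18.72) = 2609 m³/day.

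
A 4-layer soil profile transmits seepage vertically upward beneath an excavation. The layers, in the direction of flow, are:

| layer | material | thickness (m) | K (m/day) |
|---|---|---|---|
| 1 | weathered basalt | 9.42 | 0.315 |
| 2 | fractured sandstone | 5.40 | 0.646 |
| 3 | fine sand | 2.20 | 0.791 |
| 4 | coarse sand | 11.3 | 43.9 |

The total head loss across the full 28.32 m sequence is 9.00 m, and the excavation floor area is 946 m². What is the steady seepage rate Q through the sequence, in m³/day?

206

Flow is perpendicular to layering, so the layers act in series and the equivalent K is the thickness-weighted harmonic mean.
Total thickness L = 9.42 + 5.40 + 2.20 + 11.3 = 28.32 m.
Σ(b_i/K_i) = 9.42/0.315 + 5.40/0.646 + 2.20/0.791 + 11.3/43.9 = 41.30 d.
K_eq = L / Σ(b_i/K_i) = 28.32 / 41.30 = 0.6857 m/day.
Q = K_eq · A · (Δh/L) = 0.6857 × 946 × (9.00/28.32) = 206.1 m³/day.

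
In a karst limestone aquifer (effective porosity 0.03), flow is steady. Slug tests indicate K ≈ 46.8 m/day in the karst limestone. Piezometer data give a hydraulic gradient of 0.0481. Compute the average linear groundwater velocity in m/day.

Hydraulic gradient i = 0.0481.
Darcy flux q = K · i = 46.80 × 0.04810 = 2.251 m/day.
Seepage velocity v = q / n_e = 2.251 / 0.03 = 75.04 m/day.

75.0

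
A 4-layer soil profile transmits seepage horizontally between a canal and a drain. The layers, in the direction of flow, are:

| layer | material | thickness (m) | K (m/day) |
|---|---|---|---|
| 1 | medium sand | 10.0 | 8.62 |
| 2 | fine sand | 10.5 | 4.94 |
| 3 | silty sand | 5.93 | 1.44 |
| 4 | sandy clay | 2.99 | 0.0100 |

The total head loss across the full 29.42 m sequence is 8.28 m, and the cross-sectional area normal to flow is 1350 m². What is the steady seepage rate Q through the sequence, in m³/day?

Flow is perpendicular to layering, so the layers act in series and the equivalent K is the thickness-weighted harmonic mean.
Total thickness L = 10.0 + 10.5 + 5.93 + 2.99 = 29.42 m.
Σ(b_i/K_i) = 10.0/8.62 + 10.5/4.94 + 5.93/1.44 + 2.99/0.0100 = 306.4 d.
K_eq = L / Σ(b_i/K_i) = 29.42 / 306.4 = 0.09602 m/day.
Q = K_eq · A · (Δh/L) = 0.09602 × 1350 × (8.28/29.42) = 36.48 m³/day.

36.5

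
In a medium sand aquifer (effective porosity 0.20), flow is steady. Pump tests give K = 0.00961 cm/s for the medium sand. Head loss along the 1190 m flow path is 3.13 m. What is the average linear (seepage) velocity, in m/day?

0.109

Convert K: 0.00961 cm/s × 864 = 8.303 m/day.
Hydraulic gradient i = Δh / L = 3.13 / 1190 = 0.002630.
Darcy flux q = K · i = 8.303 × 0.002630 = 0.02184 m/day.
Seepage velocity v = q / n_e = 0.02184 / 0.20 = 0.1092 m/day.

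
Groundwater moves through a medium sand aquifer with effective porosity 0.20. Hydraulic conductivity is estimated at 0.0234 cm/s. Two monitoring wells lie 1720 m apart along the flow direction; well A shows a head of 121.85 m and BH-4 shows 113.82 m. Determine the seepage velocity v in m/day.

0.472

Convert K: 0.0234 cm/s × 864 = 20.22 m/day.
Hydraulic gradient i = (121.85 − 113.82) / 1720 = 8.03 / 1720 = 0.004669.
Darcy flux q = K · i = 20.22 × 0.004669 = 0.09439 m/day.
Seepage velocity v = q / n_e = 0.09439 / 0.20 = 0.4719 m/day.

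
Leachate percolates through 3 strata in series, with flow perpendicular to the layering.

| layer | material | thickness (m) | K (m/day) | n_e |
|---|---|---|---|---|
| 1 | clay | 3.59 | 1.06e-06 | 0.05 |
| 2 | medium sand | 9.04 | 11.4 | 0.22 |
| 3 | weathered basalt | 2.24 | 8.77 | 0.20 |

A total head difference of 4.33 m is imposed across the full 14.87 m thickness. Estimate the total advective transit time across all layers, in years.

With flow normal to the layers, continuity requires the same specific discharge q through every layer.
Σ(b_i/K_i) = 3.59/1.06e-06 + 9.04/11.4 + 2.24/8.77 = 3.387e+06 d.
q = Δh / Σ(b_i/K_i) = 4.33 / 3.387e+06 = 1.278e-06 m/day.
In each layer the seepage velocity is v_i = q/n_i, so the layer transit time is t_i = b_i·n_i / q:
  layer 1 (clay): t_1 = 3.59 × 0.05 / 1.278e-06 = 1.404e+05 d
  layer 2 (medium sand): t_2 = 9.04 × 0.22 / 1.278e-06 = 1.556e+06 d
  layer 3 (weathered basalt): t_3 = 2.24 × 0.20 / 1.278e-06 = 3.504e+05 d
Total t = Σ t_i = 2.046e+06 days = 5603 years.

5600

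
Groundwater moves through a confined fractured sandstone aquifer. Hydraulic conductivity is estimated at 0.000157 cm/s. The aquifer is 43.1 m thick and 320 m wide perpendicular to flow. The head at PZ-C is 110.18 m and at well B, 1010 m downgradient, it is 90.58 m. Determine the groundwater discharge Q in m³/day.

Convert K: 0.000157 cm/s × 864 = 0.1356 m/day.
Cross-sectional area A = 320 × 43.1 = 13792 m².
Hydraulic gradient i = (110.18 − 90.58) / 1010 = 19.6 / 1010 = 0.01941.
Darcy's law: Q = K · A · i = 0.1356 × 13792 × 0.01941 = 36.31 m³/day.

36.3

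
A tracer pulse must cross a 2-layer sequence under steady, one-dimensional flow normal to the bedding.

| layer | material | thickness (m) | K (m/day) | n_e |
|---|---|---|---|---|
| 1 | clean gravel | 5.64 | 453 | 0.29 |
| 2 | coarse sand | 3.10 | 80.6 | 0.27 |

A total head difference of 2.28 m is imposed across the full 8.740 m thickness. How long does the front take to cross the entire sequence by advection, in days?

With flow normal to the layers, continuity requires the same specific discharge q through every layer.
Σ(b_i/K_i) = 5.64/453 + 3.10/80.6 = 0.05091 d.
q = Δh / Σ(b_i/K_i) = 2.28 / 0.05091 = 44.78 m/day.
In each layer the seepage velocity is v_i = q/n_i, so the layer transit time is t_i = b_i·n_i / q:
  layer 1 (clean gravel): t_1 = 5.64 × 0.29 / 44.78 = 0.03652 d
  layer 2 (coarse sand): t_2 = 3.10 × 0.27 / 44.78 = 0.01869 d
Total t = Σ t_i = 0.05521 days.

0.0552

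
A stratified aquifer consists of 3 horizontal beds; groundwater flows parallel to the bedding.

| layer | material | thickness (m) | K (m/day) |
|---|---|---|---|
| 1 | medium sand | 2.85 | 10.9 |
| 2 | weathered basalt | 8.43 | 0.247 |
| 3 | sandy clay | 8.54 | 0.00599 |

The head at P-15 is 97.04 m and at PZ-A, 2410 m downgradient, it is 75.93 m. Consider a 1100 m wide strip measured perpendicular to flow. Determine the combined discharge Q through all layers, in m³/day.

Flow is parallel to layering, so each bed carries its own Darcy discharge and the transmissivities add.
Σ(K_i·b_i) = 10.9×2.85 + 0.247×8.43 + 0.00599×8.54 = 33.20 m²/day.
Hydraulic gradient i = (97.04 − 75.93) / 2410 = 21.11 / 2410 = 0.008759.
Q = Σ(K_i·b_i) · W · i = 33.20 × 1100 × 0.008759 = 319.9 m³/day.

320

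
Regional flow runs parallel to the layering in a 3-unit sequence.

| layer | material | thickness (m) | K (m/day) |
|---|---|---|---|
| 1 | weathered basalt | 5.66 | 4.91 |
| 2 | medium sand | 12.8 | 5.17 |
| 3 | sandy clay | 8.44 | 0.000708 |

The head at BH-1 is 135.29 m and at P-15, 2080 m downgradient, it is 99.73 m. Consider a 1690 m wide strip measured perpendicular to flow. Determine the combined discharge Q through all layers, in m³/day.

2720

Flow is parallel to layering, so each bed carries its own Darcy discharge and the transmissivities add.
Σ(K_i·b_i) = 4.91×5.66 + 5.17×12.8 + 0.000708×8.44 = 93.97 m²/day.
Hydraulic gradient i = (135.29 − 99.73) / 2080 = 35.56 / 2080 = 0.01710.
Q = Σ(K_i·b_i) · W · i = 93.97 × 1690 × 0.01710 = 2715 m³/day.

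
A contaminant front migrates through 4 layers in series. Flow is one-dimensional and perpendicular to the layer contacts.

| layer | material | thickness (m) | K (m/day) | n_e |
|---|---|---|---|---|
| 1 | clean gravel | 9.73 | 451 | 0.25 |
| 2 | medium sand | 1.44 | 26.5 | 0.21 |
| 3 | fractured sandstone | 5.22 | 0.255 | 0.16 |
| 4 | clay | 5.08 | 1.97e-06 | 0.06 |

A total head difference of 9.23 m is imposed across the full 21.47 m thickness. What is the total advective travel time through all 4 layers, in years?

2960

With flow normal to the layers, continuity requires the same specific discharge q through every layer.
Σ(b_i/K_i) = 9.73/451 + 1.44/26.5 + 5.22/0.255 + 5.08/1.97e-06 = 2.579e+06 d.
q = Δh / Σ(b_i/K_i) = 9.23 / 2.579e+06 = 3.579e-06 m/day.
In each layer the seepage velocity is v_i = q/n_i, so the layer transit time is t_i = b_i·n_i / q:
  layer 1 (clean gravel): t_1 = 9.73 × 0.25 / 3.579e-06 = 6.796e+05 d
  layer 2 (medium sand): t_2 = 1.44 × 0.21 / 3.579e-06 = 84485 d
  layer 3 (fractured sandstone): t_3 = 5.22 × 0.16 / 3.579e-06 = 2.333e+05 d
  layer 4 (clay): t_4 = 5.08 × 0.06 / 3.579e-06 = 85156 d
Total t = Σ t_i = 1.083e+06 days = 2964 years.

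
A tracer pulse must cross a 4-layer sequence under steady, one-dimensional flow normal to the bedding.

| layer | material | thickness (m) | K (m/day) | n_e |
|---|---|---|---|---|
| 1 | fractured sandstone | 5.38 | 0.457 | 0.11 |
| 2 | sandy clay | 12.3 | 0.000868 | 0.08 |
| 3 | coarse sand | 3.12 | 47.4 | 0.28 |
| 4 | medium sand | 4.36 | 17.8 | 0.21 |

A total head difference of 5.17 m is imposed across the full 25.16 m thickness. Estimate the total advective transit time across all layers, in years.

25.3

With flow normal to the layers, continuity requires the same specific discharge q through every layer.
Σ(b_i/K_i) = 5.38/0.457 + 12.3/0.000868 + 3.12/47.4 + 4.36/17.8 = 14183 d.
q = Δh / Σ(b_i/K_i) = 5.17 / 14183 = 0.0003645 m/day.
In each layer the seepage velocity is v_i = q/n_i, so the layer transit time is t_i = b_i·n_i / q:
  layer 1 (fractured sandstone): t_1 = 5.38 × 0.11 / 0.0003645 = 1623 d
  layer 2 (sandy clay): t_2 = 12.3 × 0.08 / 0.0003645 = 2699 d
  layer 3 (coarse sand): t_3 = 3.12 × 0.28 / 0.0003645 = 2397 d
  layer 4 (medium sand): t_4 = 4.36 × 0.21 / 0.0003645 = 2512 d
Total t = Σ t_i = 9231 days = 25.27 years.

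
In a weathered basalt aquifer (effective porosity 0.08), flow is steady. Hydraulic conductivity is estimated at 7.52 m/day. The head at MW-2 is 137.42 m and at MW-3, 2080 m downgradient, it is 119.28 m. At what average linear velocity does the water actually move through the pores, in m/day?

0.820

Hydraulic gradient i = (137.42 − 119.28) / 2080 = 18.14 / 2080 = 0.008721.
Darcy flux q = K · i = 7.520 × 0.008721 = 0.06558 m/day.
Seepage velocity v = q / n_e = 0.06558 / 0.08 = 0.8198 m/day.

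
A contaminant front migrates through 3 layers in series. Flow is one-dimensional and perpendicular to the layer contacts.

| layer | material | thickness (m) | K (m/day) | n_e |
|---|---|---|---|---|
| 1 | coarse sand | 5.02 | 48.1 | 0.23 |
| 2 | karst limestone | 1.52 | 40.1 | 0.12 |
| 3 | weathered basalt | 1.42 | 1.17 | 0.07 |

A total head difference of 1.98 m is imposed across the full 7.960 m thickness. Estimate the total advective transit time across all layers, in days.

0.984

With flow normal to the layers, continuity requires the same specific discharge q through every layer.
Σ(b_i/K_i) = 5.02/48.1 + 1.52/40.1 + 1.42/1.17 = 1.356 d.
q = Δh / Σ(b_i/K_i) = 1.98 / 1.356 = 1.460 m/day.
In each layer the seepage velocity is v_i = q/n_i, so the layer transit time is t_i = b_i·n_i / q:
  layer 1 (coarse sand): t_1 = 5.02 × 0.23 / 1.460 = 0.7907 d
  layer 2 (karst limestone): t_2 = 1.52 × 0.12 / 1.460 = 0.1249 d
  layer 3 (weathered basalt): t_3 = 1.42 × 0.07 / 1.460 = 0.06807 d
Total t = Σ t_i = 0.9837 days.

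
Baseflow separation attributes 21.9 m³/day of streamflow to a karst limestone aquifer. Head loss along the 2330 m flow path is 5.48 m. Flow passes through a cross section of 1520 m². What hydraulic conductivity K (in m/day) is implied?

Hydraulic gradient i = Δh / L = 5.48 / 2330 = 0.002352.
From Q = K·A·i, K = Q / (A·i) = 21.9 / (1520 × 0.002352) = 6.126 m/day.

6.13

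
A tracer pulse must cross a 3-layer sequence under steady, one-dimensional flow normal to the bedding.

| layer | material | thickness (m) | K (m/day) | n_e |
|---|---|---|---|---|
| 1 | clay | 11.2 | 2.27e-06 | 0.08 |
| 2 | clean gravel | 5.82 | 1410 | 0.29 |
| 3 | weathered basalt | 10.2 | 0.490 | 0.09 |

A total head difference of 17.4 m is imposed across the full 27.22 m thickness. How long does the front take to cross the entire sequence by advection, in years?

With flow normal to the layers, continuity requires the same specific discharge q through every layer.
Σ(b_i/K_i) = 11.2/2.27e-06 + 5.82/1410 + 10.2/0.490 = 4.934e+06 d.
q = Δh / Σ(b_i/K_i) = 17.4 / 4.934e+06 = 3.527e-06 m/day.
In each layer the seepage velocity is v_i = q/n_i, so the layer transit time is t_i = b_i·n_i / q:
  layer 1 (clay): t_1 = 11.2 × 0.08 / 3.527e-06 = 2.541e+05 d
  layer 2 (clean gravel): t_2 = 5.82 × 0.29 / 3.527e-06 = 4.786e+05 d
  layer 3 (weathered basalt): t_3 = 10.2 × 0.09 / 3.527e-06 = 2.603e+05 d
Total t = Σ t_i = 9.930e+05 days = 2719 years.

2720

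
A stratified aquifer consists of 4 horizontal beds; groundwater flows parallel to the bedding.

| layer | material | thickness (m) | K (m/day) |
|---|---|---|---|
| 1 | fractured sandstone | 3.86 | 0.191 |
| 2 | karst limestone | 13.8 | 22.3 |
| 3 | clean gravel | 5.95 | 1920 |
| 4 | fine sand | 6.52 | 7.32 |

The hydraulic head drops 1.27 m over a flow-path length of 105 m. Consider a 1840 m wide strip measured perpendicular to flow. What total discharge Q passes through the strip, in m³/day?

Flow is parallel to layering, so each bed carries its own Darcy discharge and the transmissivities add.
Σ(K_i·b_i) = 0.191×3.86 + 22.3×13.8 + 1920×5.95 + 7.32×6.52 = 11780 m²/day.
Hydraulic gradient i = Δh / L = 1.27 / 105 = 0.01210.
Q = Σ(K_i·b_i) · W · i = 11780 × 1840 × 0.01210 = 2.622e+05 m³/day.

262000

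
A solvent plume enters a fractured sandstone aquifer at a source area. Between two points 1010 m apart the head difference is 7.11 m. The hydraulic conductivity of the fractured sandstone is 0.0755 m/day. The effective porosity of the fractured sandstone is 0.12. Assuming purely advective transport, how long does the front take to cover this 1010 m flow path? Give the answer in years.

Hydraulic gradient i = Δh / L = 7.11 / 1010 = 0.007040.
Darcy flux q = K · i = 0.07550 × 0.007040 = 0.0005315 m/day.
Seepage velocity v = q / n_e = 0.0005315 / 0.12 = 0.004429 m/day.
Travel time t = L / v = 1010 / 0.004429 = 2.280e+05 days = 624.3 years.

624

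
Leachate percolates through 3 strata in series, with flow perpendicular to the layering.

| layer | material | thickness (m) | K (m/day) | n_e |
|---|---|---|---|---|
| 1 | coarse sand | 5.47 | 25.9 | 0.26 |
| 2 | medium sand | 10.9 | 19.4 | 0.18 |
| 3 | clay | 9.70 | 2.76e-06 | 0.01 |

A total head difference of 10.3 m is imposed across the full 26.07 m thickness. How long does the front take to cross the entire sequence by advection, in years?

3250

With flow normal to the layers, continuity requires the same specific discharge q through every layer.
Σ(b_i/K_i) = 5.47/25.9 + 10.9/19.4 + 9.70/2.76e-06 = 3.514e+06 d.
q = Δh / Σ(b_i/K_i) = 10.3 / 3.514e+06 = 2.931e-06 m/day.
In each layer the seepage velocity is v_i = q/n_i, so the layer transit time is t_i = b_i·n_i / q:
  layer 1 (coarse sand): t_1 = 5.47 × 0.26 / 2.931e-06 = 4.853e+05 d
  layer 2 (medium sand): t_2 = 10.9 × 0.18 / 2.931e-06 = 6.695e+05 d
  layer 3 (clay): t_3 = 9.70 × 0.01 / 2.931e-06 = 33098 d
Total t = Σ t_i = 1.188e+06 days = 3252 years.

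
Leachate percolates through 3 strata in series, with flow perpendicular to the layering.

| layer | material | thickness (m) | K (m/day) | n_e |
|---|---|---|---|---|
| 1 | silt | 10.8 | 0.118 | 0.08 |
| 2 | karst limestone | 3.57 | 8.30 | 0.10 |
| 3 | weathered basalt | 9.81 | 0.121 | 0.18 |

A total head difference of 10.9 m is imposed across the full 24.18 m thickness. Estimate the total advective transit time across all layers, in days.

With flow normal to the layers, continuity requires the same specific discharge q through every layer.
Σ(b_i/K_i) = 10.8/0.118 + 3.57/8.30 + 9.81/0.121 = 173.0 d.
q = Δh / Σ(b_i/K_i) = 10.9 / 173.0 = 0.06299 m/day.
In each layer the seepage velocity is v_i = q/n_i, so the layer transit time is t_i = b_i·n_i / q:
  layer 1 (silt): t_1 = 10.8 × 0.08 / 0.06299 = 13.72 d
  layer 2 (karst limestone): t_2 = 3.57 × 0.10 / 0.06299 = 5.667 d
  layer 3 (weathered basalt): t_3 = 9.81 × 0.18 / 0.06299 = 28.03 d
Total t = Σ t_i = 47.41 days.

47.4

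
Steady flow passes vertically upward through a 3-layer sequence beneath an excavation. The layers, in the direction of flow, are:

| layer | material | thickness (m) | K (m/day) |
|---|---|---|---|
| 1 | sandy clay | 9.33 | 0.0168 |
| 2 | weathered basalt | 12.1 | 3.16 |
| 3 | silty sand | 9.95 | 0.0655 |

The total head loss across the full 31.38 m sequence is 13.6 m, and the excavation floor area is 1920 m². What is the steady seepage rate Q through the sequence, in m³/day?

Flow is perpendicular to layering, so the layers act in series and the equivalent K is the thickness-weighted harmonic mean.
Total thickness L = 9.33 + 12.1 + 9.95 = 31.38 m.
Σ(b_i/K_i) = 9.33/0.0168 + 12.1/3.16 + 9.95/0.0655 = 711.1 d.
K_eq = L / Σ(b_i/K_i) = 31.38 / 711.1 = 0.04413 m/day.
Q = K_eq · A · (Δh/L) = 0.04413 × 1920 × (13.6/31.38) = 36.72 m³/day.

36.7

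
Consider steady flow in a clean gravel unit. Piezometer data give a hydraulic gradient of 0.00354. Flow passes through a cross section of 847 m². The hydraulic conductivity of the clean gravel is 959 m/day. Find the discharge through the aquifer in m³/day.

2880

Hydraulic gradient i = 0.00354.
Darcy's law: Q = K · A · i = 959.0 × 847.0 × 0.003540 = 2875 m³/day.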